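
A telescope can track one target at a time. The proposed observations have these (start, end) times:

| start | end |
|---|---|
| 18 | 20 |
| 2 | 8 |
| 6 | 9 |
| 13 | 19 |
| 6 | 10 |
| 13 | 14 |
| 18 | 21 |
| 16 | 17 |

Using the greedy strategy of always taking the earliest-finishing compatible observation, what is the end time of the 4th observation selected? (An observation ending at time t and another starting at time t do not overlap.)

20

By end time: (2,8), (6,9), (6,10), (13,14), (16,17), (13,19), (18,20), (18,21).
Pick (2,8); next start ≥ 8 → (13,14); next start ≥ 14 → (16,17); next start ≥ 17 → (18,20).
Selected: (2,8) (13,14) (16,17) (18,20)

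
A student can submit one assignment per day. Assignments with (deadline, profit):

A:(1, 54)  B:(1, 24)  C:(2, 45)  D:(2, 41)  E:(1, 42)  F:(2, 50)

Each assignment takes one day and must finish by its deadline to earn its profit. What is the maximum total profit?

By profit: A(d1,54), F(d2,50), C(d2,45), E(d1,42), D(d2,41), B(d1,24)
A→slot 1; F→slot 2; C skipped; E skipped; D skipped; B skipped.
Profit = 54 + 50 = 104

104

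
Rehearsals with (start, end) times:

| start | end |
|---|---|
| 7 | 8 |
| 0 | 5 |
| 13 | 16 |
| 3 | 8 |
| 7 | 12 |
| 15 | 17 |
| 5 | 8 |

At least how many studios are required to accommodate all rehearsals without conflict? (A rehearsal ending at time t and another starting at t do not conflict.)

4

Count concurrent intervals with a sweep; the peak is the room count.
Events (time:±→running): 0:+→1 3:+→2 5:-→1 5:+→2 7:+→3 7:+→4 … peak 4.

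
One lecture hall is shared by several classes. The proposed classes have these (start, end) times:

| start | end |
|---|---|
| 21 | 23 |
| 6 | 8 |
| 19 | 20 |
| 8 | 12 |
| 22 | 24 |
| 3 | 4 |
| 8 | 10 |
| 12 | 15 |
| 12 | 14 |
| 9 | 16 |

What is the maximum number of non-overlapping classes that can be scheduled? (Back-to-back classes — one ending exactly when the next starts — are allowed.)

Greedy by earliest finish: after sorting by end time, pick each interval compatible with the last pick.
Sorted by end: (3,4)  (6,8)  (8,10)  (8,12)  (12,14)  (12,15)  (9,16)  (19,20)  (21,23)  (22,24)
take (3,4); take (6,8); take (8,10); take (12,14); take (19,20); take (21,23).
Selected 6 classes.

6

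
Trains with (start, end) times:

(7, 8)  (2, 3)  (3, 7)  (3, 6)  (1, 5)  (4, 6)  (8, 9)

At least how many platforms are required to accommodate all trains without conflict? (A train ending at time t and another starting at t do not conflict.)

4

The answer is the maximum number of intervals overlapping at any instant.
Events (time:±→running): 1:+→1 2:+→2 3:-→1 3:+→2 3:+→3 4:+→4 … peak 4.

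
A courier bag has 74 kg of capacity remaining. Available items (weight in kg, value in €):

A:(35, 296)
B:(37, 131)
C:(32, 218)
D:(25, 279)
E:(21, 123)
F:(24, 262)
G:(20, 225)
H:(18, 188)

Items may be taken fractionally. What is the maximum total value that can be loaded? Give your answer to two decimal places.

818.22

Greedy by value/weight ratio, highest first.
Order: G (225/20=11.25) > D (279/25=11.16) > F (262/24=10.92) > H (188/18=10.44) > A (296/35=8.46) > C (218/32=6.81) > E (123/21=5.86) > B (131/37=3.54)
Fill: take G (20 @ 225) → take D (25 @ 279) → take F (24 @ 262) → take 5/18 of H → 52.22; 74/74 used.
Total value = 818.22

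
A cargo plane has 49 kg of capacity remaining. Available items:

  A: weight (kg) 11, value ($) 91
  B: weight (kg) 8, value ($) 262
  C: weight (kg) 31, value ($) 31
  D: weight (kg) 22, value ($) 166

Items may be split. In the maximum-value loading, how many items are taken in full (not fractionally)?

3

Order: B (262/8=32.75) > A (91/11=8.27) > D (166/22=7.55) > C (31/31=1.00)
Fill: take B (8 @ 262) → take A (11 @ 91) → take D (22 @ 166) → take 8/31 of C → 8.00; 49/49 used.
3 item(s) taken whole; one partial (take 8/31 of C).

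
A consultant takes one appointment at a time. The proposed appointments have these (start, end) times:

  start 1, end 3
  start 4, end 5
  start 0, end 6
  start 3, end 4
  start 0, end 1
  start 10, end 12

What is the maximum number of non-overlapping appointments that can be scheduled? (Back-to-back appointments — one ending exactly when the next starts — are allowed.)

5

Sort by end time and greedily take each interval whose start is ≥ the last chosen end.
Sorted by end: (0,1)  (1,3)  (3,4)  (4,5)  (0,6)  (10,12)
take (0,1); take (1,3); take (3,4); take (4,5); skip (0,6); take (10,12).
Selected 5 appointments.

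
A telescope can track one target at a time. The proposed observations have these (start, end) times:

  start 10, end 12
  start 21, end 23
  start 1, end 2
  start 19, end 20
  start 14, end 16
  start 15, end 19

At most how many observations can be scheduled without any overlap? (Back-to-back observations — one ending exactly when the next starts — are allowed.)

By end time: (1,2), (10,12), (14,16), (15,19), (19,20), (21,23).
Pick (1,2); next start ≥ 2 → (10,12); next start ≥ 12 → (14,16); next start ≥ 16 → (19,20); next start ≥ 20 → (21,23).
Selected 5 observations.

5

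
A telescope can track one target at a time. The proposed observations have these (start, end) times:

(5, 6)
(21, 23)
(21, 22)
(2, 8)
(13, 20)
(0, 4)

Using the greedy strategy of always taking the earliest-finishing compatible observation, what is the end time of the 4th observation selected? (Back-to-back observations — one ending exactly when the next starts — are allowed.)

Sorted by end: (0,4)  (5,6)  (2,8)  (13,20)  (21,22)  (21,23)
take (0,4); take (5,6); skip (2,8); take (13,20); take (21,22).
Selected: (0,4) (5,6) (13,20) (21,22)

22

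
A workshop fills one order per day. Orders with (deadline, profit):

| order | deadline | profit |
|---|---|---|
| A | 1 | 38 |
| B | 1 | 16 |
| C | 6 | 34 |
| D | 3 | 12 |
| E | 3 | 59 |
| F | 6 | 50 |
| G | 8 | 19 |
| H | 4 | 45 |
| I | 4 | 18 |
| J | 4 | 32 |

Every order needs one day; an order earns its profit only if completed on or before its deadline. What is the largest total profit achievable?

277

Profit order: E=59 F=50 H=45 A=38 C=34 J=32 G=19 I=18 B=16 D=12
Assign: E→slot 3, F→slot 6, H→slot 4, A→slot 1, C→slot 5, J→slot 2, G→slot 8, I skipped, B skipped, D skipped.
Slots: [1:A] [2:J] [3:E] [4:H] [5:C] [6:F] [8:G]
Profit = 38 + 32 + 59 + 45 + 34 + 50 + 19 = 277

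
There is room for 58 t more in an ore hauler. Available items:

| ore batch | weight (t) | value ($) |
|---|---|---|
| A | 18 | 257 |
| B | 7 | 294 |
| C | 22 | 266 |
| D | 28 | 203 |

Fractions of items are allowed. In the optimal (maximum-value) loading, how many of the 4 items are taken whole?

3

Ratios (sorted): B 42.00, A 14.28, C 12.09, D 7.25
take B (7 @ 294); take A (18 @ 257); take C (22 @ 266); take 11/28 of D → 79.75. Capacity used 58/58.
3 item(s) taken whole; one partial (take 11/28 of D).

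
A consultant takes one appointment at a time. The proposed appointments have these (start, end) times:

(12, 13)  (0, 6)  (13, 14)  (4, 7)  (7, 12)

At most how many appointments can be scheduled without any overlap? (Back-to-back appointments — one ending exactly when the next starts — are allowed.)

Sort by end time and greedily take each interval whose start is ≥ the last chosen end.
Sorted by end: (0,6)  (4,7)  (7,12)  (12,13)  (13,14)
take (0,6); skip (4,7); take (7,12); take (12,13); take (13,14).
Selected 4 appointments.

4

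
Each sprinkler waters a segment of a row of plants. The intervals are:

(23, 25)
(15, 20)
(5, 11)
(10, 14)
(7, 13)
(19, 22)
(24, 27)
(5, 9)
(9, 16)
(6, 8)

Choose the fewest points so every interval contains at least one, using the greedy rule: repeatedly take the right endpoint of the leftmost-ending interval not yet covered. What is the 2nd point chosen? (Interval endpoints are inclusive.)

Process intervals by earliest right end; each time one isn't hit yet, stab at its right endpoint.
Sorted: [6,8] [5,9] [5,11] [7,13] [10,14] [9,16] [15,20] [19,22] [23,25] [24,27]
{[6,8],[5,9],[5,11],[7,13]} hit by 8; {[10,14],[9,16]} hit by 14; {[15,20],[19,22]} hit by 20; {[23,25],[24,27]} hit by 25.
Points: 8, 14, 20, 25 (4 total).

14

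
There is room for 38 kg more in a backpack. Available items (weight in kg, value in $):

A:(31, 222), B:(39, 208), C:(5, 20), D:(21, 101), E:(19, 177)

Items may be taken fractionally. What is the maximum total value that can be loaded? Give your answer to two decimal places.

313.06

Greedy by value/weight ratio, highest first.
Ratios (sorted): E 9.32, A 7.16, B 5.33, D 4.81, C 4.00
take E (19 @ 177); take 19/31 of A → 136.06. Capacity used 38/38.
Total value = 313.06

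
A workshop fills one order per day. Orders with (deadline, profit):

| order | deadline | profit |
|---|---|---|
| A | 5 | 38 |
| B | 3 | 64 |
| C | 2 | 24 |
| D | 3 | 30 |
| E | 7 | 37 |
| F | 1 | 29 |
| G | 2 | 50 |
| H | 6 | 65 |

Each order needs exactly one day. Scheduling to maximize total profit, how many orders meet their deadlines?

Sort by profit descending; place each in the latest free slot ≤ its deadline.
Profit order: H=65 B=64 G=50 A=38 E=37 D=30 F=29 C=24
Assign: H→slot 6, B→slot 3, G→slot 2, A→slot 5, E→slot 7, D→slot 1, F skipped, C skipped.
Slots: [1:D] [2:G] [3:B] [5:A] [6:H] [7:E]
6 of 8 scheduled.

6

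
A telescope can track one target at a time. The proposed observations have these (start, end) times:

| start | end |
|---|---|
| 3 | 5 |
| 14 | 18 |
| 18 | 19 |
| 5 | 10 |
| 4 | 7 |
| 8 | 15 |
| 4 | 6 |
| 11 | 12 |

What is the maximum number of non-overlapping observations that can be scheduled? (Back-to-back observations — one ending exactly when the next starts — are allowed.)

5

Order by finish time; keep every interval that doesn't clash with the previous kept one.
Sorted by end: (3,5)  (4,6)  (4,7)  (5,10)  (11,12)  (8,15)  (14,18)  (18,19)
take (3,5); take (5,10); take (11,12); take (14,18); take (18,19).
Selected 5 observations.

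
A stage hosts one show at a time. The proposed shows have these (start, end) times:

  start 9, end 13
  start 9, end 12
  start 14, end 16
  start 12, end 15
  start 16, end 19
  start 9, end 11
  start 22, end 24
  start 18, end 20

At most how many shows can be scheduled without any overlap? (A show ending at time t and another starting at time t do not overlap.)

Sorted by end: (9,11)  (9,12)  (9,13)  (12,15)  (14,16)  (16,19)  (18,20)  (22,24)
take (9,11); skip (9,12); skip (9,13); take (12,15); take (16,19); take (22,24).
Selected 4 shows.

4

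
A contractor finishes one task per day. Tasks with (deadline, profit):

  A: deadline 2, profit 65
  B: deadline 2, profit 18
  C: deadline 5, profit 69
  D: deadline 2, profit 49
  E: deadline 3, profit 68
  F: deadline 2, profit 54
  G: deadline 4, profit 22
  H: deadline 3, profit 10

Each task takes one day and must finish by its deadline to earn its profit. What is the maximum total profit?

278

Sort by profit descending; place each in the latest free slot ≤ its deadline.
Profit order: C=69 E=68 A=65 F=54 D=49 G=22 B=18 H=10
Assign: C→slot 5, E→slot 3, A→slot 2, F→slot 1, D skipped, G→slot 4, B skipped, H skipped.
Slots: [1:F] [2:A] [3:E] [4:G] [5:C]
Profit = 54 + 65 + 68 + 22 + 69 = 278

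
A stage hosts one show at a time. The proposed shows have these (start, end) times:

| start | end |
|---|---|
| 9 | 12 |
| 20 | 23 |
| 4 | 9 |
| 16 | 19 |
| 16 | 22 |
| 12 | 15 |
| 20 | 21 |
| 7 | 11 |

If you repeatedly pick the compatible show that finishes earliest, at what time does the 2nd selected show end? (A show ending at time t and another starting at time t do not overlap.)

12

Sorted by end: (4,9)  (7,11)  (9,12)  (12,15)  (16,19)  (20,21)  (16,22)  (20,23)
take (4,9); take (9,12); take (12,15); take (16,19); take (20,21).
Selected: (4,9) (9,12) (12,15) (16,19) (20,21)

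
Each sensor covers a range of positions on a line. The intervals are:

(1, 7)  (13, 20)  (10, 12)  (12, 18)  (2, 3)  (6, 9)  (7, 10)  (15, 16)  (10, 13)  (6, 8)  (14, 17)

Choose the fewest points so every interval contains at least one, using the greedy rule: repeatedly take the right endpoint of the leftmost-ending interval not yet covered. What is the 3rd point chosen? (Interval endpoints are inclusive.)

12

Sort by right endpoint; whenever an interval is uncovered, place a point at its right end.
Sorted: [2,3] [1,7] [6,8] [6,9] [7,10] [10,12] [10,13] [15,16] [14,17] [12,18] [13,20]
{[2,3],[1,7]} hit by 3; {[6,8],[6,9],[7,10]} hit by 8; {[10,12],[10,13]} hit by 12; {[15,16],[14,17],[12,18],[13,20]} hit by 16.
Points: 3, 8, 12, 16 (4 total).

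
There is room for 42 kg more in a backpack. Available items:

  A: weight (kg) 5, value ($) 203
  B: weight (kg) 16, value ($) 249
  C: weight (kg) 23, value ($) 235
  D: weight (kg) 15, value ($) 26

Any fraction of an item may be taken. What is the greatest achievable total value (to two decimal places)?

Sort by value per unit weight and fill in that order.
Order: A (203/5=40.60) > B (249/16=15.56) > C (235/23=10.22) > D (26/15=1.73)
Fill: take A (5 @ 203) → take B (16 @ 249) → take 21/23 of C → 214.57; 42/42 used.
Total value = 666.57

666.57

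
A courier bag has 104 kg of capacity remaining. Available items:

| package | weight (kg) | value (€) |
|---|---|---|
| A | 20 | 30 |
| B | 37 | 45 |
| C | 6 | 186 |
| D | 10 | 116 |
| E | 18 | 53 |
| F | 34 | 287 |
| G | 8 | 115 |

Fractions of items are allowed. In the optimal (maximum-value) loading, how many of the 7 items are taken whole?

6

Greedy by value/weight ratio, highest first.
Order: C (186/6=31.00) > G (115/8=14.38) > D (116/10=11.60) > F (287/34=8.44) > E (53/18=2.94) > A (30/20=1.50) > B (45/37=1.22)
Fill: take C (6 @ 186) → take G (8 @ 115) → take D (10 @ 116) → take F (34 @ 287) → take E (18 @ 53) → take A (20 @ 30) → take 8/37 of B → 9.73; 104/104 used.
6 item(s) taken whole; one partial (take 8/37 of B).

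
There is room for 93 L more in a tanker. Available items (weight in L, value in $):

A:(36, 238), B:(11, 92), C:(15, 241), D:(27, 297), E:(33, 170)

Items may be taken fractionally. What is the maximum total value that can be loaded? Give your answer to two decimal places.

888.61

Order: C (241/15=16.07) > D (297/27=11.00) > B (92/11=8.36) > A (238/36=6.61) > E (170/33=5.15)
Fill: take C (15 @ 241) → take D (27 @ 297) → take B (11 @ 92) → take A (36 @ 238) → take 4/33 of E → 20.61; 93/93 used.
Total value = 888.61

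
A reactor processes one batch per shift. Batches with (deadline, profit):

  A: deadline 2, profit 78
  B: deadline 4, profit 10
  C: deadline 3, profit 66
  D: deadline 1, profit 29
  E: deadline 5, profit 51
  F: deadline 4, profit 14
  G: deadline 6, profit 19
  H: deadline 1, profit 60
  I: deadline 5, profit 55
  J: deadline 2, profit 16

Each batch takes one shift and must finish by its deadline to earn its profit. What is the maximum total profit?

329

Sort by profit descending; place each in the latest free slot ≤ its deadline.
Profit order: A=78 C=66 H=60 I=55 E=51 D=29 G=19 J=16 F=14 B=10
Assign: A→slot 2, C→slot 3, H→slot 1, I→slot 5, E→slot 4, D skipped, G→slot 6, J skipped, F skipped, B skipped.
Slots: [1:H] [2:A] [3:C] [4:E] [5:I] [6:G]
Profit = 60 + 78 + 66 + 51 + 55 + 19 = 329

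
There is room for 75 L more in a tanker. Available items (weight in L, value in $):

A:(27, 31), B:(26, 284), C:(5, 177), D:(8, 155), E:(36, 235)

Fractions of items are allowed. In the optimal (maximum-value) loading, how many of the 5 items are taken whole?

Sort by value per unit weight and fill in that order.
Order: C (177/5=35.40) > D (155/8=19.38) > B (284/26=10.92) > E (235/36=6.53) > A (31/27=1.15)
Fill: take C (5 @ 177) → take D (8 @ 155) → take B (26 @ 284) → take E (36 @ 235); 75/75 used.
4 item(s) taken whole.

4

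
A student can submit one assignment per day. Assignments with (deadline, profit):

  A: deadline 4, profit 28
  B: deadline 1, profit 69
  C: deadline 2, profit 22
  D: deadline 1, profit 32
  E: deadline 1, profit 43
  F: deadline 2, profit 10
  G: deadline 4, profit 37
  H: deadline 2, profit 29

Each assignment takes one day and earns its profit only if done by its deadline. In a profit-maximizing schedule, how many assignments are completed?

4

Sort by profit descending; place each in the latest free slot ≤ its deadline.
By profit: B(d1,69), E(d1,43), G(d4,37), D(d1,32), H(d2,29), A(d4,28), C(d2,22), F(d2,10)
B→slot 1; E skipped; G→slot 4; D skipped; H→slot 2; A→slot 3; C skipped; F skipped.
4 of 8 scheduled.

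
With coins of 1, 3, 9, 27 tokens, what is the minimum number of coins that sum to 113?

7

Use the largest denomination that fits, subtract, and repeat.
113 − 4×27→5 − 1×3→2 − 2×1→0
Total coins = 4 + 1 + 2 = 7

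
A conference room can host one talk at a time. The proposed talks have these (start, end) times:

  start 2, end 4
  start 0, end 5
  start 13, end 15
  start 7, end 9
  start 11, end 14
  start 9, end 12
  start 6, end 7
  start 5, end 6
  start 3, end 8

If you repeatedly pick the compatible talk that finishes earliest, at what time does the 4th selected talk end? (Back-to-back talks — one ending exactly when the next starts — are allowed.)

9

Sorted by end: (2,4)  (0,5)  (5,6)  (6,7)  (3,8)  (7,9)  (9,12)  (11,14)  (13,15)
take (2,4); take (5,6); take (6,7); skip (3,8); take (7,9); take (9,12); take (13,15).
Selected: (2,4) (5,6) (6,7) (7,9) (9,12) (13,15)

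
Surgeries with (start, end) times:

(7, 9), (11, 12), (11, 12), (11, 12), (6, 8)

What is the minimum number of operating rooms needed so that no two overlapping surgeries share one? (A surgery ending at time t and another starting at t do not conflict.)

3

Count concurrent intervals with a sweep; the peak is the room count.
starts: [6, 7, 11, 11, 11]
ends:   [8, 9, 12, 12, 12]
s6→1 s7→2 e8→1 e9→0 s11→1 s11→2 s11→3  — peak 3.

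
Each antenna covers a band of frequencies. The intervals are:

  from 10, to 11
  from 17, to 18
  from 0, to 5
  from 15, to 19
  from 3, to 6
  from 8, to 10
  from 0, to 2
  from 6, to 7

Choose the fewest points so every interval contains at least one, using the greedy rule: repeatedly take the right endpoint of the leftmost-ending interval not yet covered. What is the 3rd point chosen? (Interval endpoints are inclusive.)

Sorted: [0,2] [0,5] [3,6] [6,7] [8,10] [10,11] [17,18] [15,19]
{[0,2],[0,5]} hit by 2; {[3,6],[6,7]} hit by 6; {[8,10],[10,11]} hit by 10; {[17,18],[15,19]} hit by 18.
Points: 2, 6, 10, 18 (4 total).

10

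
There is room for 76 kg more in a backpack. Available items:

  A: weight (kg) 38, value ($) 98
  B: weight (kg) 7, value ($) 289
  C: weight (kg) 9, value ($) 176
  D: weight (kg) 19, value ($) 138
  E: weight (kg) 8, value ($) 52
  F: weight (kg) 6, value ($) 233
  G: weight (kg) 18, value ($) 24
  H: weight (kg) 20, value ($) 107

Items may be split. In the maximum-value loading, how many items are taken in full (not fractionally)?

Ratios (sorted): B 41.29, F 38.83, C 19.56, D 7.26, E 6.50, H 5.35, A 2.58, G 1.33
take B (7 @ 289); take F (6 @ 233); take C (9 @ 176); take D (19 @ 138); take E (8 @ 52); take H (20 @ 107); take 7/38 of A → 18.05. Capacity used 76/76.
6 item(s) taken whole; one partial (take 7/38 of A).

6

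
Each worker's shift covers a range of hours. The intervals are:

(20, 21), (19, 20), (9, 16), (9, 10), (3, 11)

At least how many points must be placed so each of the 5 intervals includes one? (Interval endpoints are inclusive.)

Process intervals by earliest right end; each time one isn't hit yet, stab at its right endpoint.
By right end: [9,10]  [3,11]  [9,16]  [19,20]  [20,21]
[9,10] uncovered → point at 10; [19,20] uncovered → point at 20.
Points: 10, 20 (2 total).

2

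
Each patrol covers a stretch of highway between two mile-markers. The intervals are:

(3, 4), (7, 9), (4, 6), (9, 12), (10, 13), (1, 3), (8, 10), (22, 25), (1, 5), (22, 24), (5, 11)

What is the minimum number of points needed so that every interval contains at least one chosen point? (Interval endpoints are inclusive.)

5

By right end: [1,3]  [3,4]  [1,5]  [4,6]  [7,9]  [8,10]  [5,11]  [9,12]  [10,13]  [22,24]  [22,25]
[1,3] uncovered → point at 3; [4,6] uncovered → point at 6; [7,9] uncovered → point at 9; [10,13] uncovered → point at 13; [22,24] uncovered → point at 24.
Points: 3, 6, 9, 13, 24 (5 total).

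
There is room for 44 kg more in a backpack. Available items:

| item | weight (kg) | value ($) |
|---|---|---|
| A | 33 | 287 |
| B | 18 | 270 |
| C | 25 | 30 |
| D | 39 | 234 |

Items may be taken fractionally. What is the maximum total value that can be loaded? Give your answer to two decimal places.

Greedy by value/weight ratio, highest first.
Ratios (sorted): B 15.00, A 8.70, D 6.00, C 1.20
take B (18 @ 270); take 26/33 of A → 226.12. Capacity used 44/44.
Total value = 496.12

496.12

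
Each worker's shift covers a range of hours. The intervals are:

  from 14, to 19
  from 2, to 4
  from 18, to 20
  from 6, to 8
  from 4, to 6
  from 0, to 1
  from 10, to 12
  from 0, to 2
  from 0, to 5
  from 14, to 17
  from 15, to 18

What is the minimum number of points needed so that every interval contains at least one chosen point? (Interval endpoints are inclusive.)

Sort by right endpoint; whenever an interval is uncovered, place a point at its right end.
By right end: [0,1]  [0,2]  [2,4]  [0,5]  [4,6]  [6,8]  [10,12]  [14,17]  [15,18]  [14,19]  [18,20]
[0,1] uncovered → point at 1; [2,4] uncovered → point at 4; [6,8] uncovered → point at 8; [10,12] uncovered → point at 12; [14,17] uncovered → point at 17; [18,20] uncovered → point at 20.
Points: 1, 4, 8, 12, 17, 20 (6 total).

6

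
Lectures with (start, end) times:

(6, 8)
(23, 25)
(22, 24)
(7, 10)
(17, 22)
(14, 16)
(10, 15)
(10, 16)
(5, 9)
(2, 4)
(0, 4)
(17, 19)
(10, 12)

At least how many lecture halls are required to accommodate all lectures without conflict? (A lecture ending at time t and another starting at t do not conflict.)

3

The answer is the maximum number of intervals overlapping at any instant.
starts: [0, 2, 5, 6, 7, 10, 10, 10, 14, 17, 17, 22, 23]
ends:   [4, 4, 8, 9, 10, 12, 15, 16, 16, 19, 22, 24, 25]
s0→1 s2→2 e4→1 e4→0 s5→1 s6→2 s7→3  — peak 3.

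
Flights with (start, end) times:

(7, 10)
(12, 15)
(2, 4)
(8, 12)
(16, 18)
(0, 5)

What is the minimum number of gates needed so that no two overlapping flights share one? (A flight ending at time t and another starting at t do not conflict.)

2

The answer is the maximum number of intervals overlapping at any instant.
starts: [0, 2, 7, 8, 12, 16]
ends:   [4, 5, 10, 12, 15, 18]
s0→1 s2→2  — peak 2.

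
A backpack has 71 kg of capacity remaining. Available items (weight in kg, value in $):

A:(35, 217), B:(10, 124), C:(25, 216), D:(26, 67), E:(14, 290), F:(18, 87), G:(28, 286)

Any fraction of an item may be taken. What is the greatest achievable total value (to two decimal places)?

Greedy by value/weight ratio, highest first.
Ratios (sorted): E 20.71, B 12.40, G 10.21, C 8.64, A 6.20, F 4.83, D 2.58
take E (14 @ 290); take B (10 @ 124); take G (28 @ 286); take 19/25 of C → 164.16. Capacity used 71/71.
Total value = 864.16

864.16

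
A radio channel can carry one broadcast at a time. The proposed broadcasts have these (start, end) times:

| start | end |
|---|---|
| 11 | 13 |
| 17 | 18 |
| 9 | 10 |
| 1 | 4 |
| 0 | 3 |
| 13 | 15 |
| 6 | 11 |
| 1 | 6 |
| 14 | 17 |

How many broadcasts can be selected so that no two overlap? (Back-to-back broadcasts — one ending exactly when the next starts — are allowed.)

5

Order by finish time; keep every interval that doesn't clash with the previous kept one.
Sorted by end: (0,3)  (1,4)  (1,6)  (9,10)  (6,11)  (11,13)  (13,15)  (14,17)  (17,18)
take (0,3); skip (1,4); skip (1,6); take (9,10); take (11,13); take (13,15); skip (14,17); take (17,18).
Selected 5 broadcasts.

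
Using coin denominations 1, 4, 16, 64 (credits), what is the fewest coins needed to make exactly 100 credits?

4

Use the largest denomination that fits, subtract, and repeat.
100 = 1×64 + 2×16 + 1×4
Total coins = 1 + 2 + 1 = 4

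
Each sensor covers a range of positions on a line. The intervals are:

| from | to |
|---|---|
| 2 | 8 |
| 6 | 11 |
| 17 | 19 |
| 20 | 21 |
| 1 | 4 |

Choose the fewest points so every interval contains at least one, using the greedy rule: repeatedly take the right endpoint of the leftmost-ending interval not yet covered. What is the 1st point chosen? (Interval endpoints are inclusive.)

4

Sort by right endpoint; whenever an interval is uncovered, place a point at its right end.
By right end: [1,4]  [2,8]  [6,11]  [17,19]  [20,21]
[1,4] uncovered → point at 4; [6,11] uncovered → point at 11; [17,19] uncovered → point at 19; [20,21] uncovered → point at 21.
Points: 4, 11, 19, 21 (4 total).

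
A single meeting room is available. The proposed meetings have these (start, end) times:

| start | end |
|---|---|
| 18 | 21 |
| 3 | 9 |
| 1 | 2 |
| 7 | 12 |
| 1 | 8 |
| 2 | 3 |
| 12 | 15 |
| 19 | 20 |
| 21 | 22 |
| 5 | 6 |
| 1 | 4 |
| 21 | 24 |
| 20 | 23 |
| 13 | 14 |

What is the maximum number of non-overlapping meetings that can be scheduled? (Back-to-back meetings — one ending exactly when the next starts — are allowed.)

7

By end time: (1,2), (2,3), (1,4), (5,6), (1,8), (3,9), (7,12), (13,14), (12,15), (19,20), (18,21), (21,22), (20,23), (21,24).
Pick (1,2); next start ≥ 2 → (2,3); next start ≥ 3 → (5,6); next start ≥ 6 → (7,12); next start ≥ 12 → (13,14); next start ≥ 14 → (19,20); next start ≥ 20 → (21,22).
Selected 7 meetings.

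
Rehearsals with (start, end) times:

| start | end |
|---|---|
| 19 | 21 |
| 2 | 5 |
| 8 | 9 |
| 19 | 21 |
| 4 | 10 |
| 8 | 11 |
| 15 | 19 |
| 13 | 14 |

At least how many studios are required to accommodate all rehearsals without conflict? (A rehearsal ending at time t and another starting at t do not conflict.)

starts: [2, 4, 8, 8, 13, 15, 19, 19]
ends:   [5, 9, 10, 11, 14, 19, 21, 21]
s2→1 s4→2 e5→1 s8→2 s8→3  — peak 3.

3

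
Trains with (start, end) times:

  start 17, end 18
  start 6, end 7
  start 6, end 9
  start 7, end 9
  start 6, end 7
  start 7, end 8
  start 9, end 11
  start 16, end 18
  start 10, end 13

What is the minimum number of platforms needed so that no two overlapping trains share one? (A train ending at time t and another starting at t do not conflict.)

3

Count concurrent intervals with a sweep; the peak is the room count.
starts: [6, 6, 6, 7, 7, 9, 10, 16, 17]
ends:   [7, 7, 8, 9, 9, 11, 13, 18, 18]
s6→1 s6→2 s6→3  — peak 3.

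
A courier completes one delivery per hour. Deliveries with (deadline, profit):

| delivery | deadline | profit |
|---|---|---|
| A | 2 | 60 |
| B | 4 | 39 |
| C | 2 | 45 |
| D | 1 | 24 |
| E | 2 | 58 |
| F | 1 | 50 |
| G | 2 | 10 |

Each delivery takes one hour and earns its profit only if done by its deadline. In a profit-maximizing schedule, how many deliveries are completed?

3

Profit order: A=60 E=58 F=50 C=45 B=39 D=24 G=10
Assign: A→slot 2, E→slot 1, F skipped, C skipped, B→slot 4, D skipped, G skipped.
Slots: [1:E] [2:A] [4:B]
3 of 7 scheduled.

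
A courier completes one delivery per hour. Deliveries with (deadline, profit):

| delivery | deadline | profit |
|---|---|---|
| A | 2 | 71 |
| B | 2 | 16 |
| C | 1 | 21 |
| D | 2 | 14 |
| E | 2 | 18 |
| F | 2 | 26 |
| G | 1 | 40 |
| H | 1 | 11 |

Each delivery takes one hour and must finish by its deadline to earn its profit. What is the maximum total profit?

111

Profit order: A=71 G=40 F=26 C=21 E=18 B=16 D=14 H=11
Assign: A→slot 2, G→slot 1, F skipped, C skipped, E skipped, B skipped, D skipped, H skipped.
Slots: [1:G] [2:A]
Profit = 40 + 71 = 111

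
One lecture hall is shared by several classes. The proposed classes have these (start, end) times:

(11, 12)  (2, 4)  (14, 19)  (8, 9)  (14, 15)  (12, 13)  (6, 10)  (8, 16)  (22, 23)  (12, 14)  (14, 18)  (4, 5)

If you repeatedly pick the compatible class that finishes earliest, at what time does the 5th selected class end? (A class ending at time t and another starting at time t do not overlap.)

By end time: (2,4), (4,5), (8,9), (6,10), (11,12), (12,13), (12,14), (14,15), (8,16), (14,18), (14,19), (22,23).
Pick (2,4); next start ≥ 4 → (4,5); next start ≥ 5 → (8,9); next start ≥ 9 → (11,12); next start ≥ 12 → (12,13); next start ≥ 13 → (14,15); next start ≥ 15 → (22,23).
Selected: (2,4) (4,5) (8,9) (11,12) (12,13) (14,15) (22,23)

13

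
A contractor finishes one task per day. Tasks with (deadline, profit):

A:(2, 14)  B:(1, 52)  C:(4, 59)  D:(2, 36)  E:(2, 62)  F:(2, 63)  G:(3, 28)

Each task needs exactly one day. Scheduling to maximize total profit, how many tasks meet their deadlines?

4

Take jobs in profit order; each goes to the latest open slot no later than its deadline.
By profit: F(d2,63), E(d2,62), C(d4,59), B(d1,52), D(d2,36), G(d3,28), A(d2,14)
F→slot 2; E→slot 1; C→slot 4; B skipped; D skipped; G→slot 3; A skipped.
4 of 7 scheduled.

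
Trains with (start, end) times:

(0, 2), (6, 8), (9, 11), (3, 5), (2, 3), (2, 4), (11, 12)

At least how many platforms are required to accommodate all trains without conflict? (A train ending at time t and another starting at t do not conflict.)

2

Events (time:±→running): 0:+→1 2:-→0 2:+→1 2:+→2 … peak 2.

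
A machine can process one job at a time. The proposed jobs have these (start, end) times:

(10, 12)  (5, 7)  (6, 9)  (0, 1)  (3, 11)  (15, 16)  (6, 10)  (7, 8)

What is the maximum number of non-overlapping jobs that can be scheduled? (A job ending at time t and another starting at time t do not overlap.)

5

By end time: (0,1), (5,7), (7,8), (6,9), (6,10), (3,11), (10,12), (15,16).
Pick (0,1); next start ≥ 1 → (5,7); next start ≥ 7 → (7,8); next start ≥ 8 → (10,12); next start ≥ 12 → (15,16).
Selected 5 jobs.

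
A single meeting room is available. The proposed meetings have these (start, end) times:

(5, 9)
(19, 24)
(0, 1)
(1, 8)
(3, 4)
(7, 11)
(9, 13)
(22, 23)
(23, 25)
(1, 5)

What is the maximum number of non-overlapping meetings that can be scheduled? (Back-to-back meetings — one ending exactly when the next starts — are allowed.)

6

Sorted by end: (0,1)  (3,4)  (1,5)  (1,8)  (5,9)  (7,11)  (9,13)  (22,23)  (19,24)  (23,25)
take (0,1); take (3,4); skip (1,8); take (5,9); take (9,13); take (22,23); skip (19,24); take (23,25).
Selected 6 meetings.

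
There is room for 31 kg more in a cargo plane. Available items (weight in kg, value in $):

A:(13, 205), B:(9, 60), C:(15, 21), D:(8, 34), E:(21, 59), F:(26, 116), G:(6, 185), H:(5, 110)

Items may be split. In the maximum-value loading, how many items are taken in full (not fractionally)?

Order: G (185/6=30.83) > H (110/5=22.00) > A (205/13=15.77) > B (60/9=6.67) > F (116/26=4.46) > D (34/8=4.25) > E (59/21=2.81) > C (21/15=1.40)
Fill: take G (6 @ 185) → take H (5 @ 110) → take A (13 @ 205) → take 7/9 of B → 46.67; 31/31 used.
3 item(s) taken whole; one partial (take 7/9 of B).

3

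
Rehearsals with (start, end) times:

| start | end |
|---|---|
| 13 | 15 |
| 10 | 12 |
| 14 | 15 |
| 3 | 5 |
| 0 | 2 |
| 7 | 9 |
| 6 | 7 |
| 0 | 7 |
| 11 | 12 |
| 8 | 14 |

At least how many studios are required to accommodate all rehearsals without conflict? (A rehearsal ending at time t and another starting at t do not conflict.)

3

Count concurrent intervals with a sweep; the peak is the room count.
starts: [0, 0, 3, 6, 7, 8, 10, 11, 13, 14]
ends:   [2, 5, 7, 7, 9, 12, 12, 14, 15, 15]
s0→1 s0→2 e2→1 s3→2 e5→1 s6→2 e7→1 e7→0 s7→1 s8→2 e9→1 s10→2 s11→3  — peak 3.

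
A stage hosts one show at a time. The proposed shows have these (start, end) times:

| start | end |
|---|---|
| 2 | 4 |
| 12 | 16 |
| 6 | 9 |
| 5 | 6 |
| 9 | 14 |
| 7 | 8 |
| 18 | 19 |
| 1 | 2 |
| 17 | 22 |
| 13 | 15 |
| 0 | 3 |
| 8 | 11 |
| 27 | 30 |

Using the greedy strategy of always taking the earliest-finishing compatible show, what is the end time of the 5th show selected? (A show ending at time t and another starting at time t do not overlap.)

11

Order by finish time; keep every interval that doesn't clash with the previous kept one.
By end time: (1,2), (0,3), (2,4), (5,6), (7,8), (6,9), (8,11), (9,14), (13,15), (12,16), (18,19), (17,22), (27,30).
Pick (1,2); next start ≥ 2 → (2,4); next start ≥ 4 → (5,6); next start ≥ 6 → (7,8); next start ≥ 8 → (8,11); next start ≥ 11 → (13,15); next start ≥ 15 → (18,19); next start ≥ 19 → (27,30).
Selected: (1,2) (2,4) (5,6) (7,8) (8,11) (13,15) (18,19) (27,30)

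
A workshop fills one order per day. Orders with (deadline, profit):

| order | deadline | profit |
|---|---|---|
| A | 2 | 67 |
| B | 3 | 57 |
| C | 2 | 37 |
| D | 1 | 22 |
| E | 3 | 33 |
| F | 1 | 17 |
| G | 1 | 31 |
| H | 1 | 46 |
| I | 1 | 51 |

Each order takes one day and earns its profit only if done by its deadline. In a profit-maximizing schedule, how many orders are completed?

Sort by profit descending; place each in the latest free slot ≤ its deadline.
Profit order: A=67 B=57 I=51 H=46 C=37 E=33 G=31 D=22 F=17
Assign: A→slot 2, B→slot 3, I→slot 1, H skipped, C skipped, E skipped, G skipped, D skipped, F skipped.
Slots: [1:I] [2:A] [3:B]
3 of 9 scheduled.

3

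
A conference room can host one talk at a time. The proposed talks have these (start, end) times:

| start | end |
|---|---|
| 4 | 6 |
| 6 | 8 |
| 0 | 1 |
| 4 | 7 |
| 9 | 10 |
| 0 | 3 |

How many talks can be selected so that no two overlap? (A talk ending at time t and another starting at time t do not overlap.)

Order by finish time; keep every interval that doesn't clash with the previous kept one.
By end time: (0,1), (0,3), (4,6), (4,7), (6,8), (9,10).
Pick (0,1); next start ≥ 1 → (4,6); next start ≥ 6 → (6,8); next start ≥ 8 → (9,10).
Selected 4 talks.

4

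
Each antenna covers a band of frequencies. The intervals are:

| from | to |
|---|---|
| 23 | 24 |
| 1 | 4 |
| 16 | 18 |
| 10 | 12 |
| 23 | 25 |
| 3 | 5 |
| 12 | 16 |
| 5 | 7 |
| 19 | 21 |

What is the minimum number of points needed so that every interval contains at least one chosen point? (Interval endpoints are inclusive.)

6

By right end: [1,4]  [3,5]  [5,7]  [10,12]  [12,16]  [16,18]  [19,21]  [23,24]  [23,25]
[1,4] uncovered → point at 4; [5,7] uncovered → point at 7; [10,12] uncovered → point at 12; [16,18] uncovered → point at 18; [19,21] uncovered → point at 21; [23,24] uncovered → point at 24.
Points: 4, 7, 12, 18, 21, 24 (6 total).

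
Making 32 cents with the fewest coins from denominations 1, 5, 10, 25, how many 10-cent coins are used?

0

32 − 1×25→7 − 1×5→2 − 2×1→0
Count of 10: 0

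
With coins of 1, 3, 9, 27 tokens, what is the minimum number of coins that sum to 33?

3

33 = 1×27 + 2×3
Total coins = 1 + 2 = 3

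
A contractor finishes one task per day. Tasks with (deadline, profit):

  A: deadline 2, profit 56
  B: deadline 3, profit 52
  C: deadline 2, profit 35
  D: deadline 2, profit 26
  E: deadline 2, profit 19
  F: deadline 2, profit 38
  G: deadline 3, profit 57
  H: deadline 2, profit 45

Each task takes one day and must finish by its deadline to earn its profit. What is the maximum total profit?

165

Sort by profit descending; place each in the latest free slot ≤ its deadline.
By profit: G(d3,57), A(d2,56), B(d3,52), H(d2,45), F(d2,38), C(d2,35), D(d2,26), E(d2,19)
G→slot 3; A→slot 2; B→slot 1; H skipped; F skipped; C skipped; D skipped; E skipped.
Profit = 52 + 56 + 57 = 165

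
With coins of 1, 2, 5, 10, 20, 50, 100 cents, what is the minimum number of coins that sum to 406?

6

406 − 4×100→6 − 1×5→1 − 1×1→0
Total coins = 4 + 1 + 1 = 6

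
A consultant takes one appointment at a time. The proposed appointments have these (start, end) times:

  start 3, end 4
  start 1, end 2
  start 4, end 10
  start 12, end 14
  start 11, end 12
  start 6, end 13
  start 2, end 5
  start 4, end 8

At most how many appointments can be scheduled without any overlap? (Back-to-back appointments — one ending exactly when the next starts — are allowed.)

Greedy by earliest finish: after sorting by end time, pick each interval compatible with the last pick.
By end time: (1,2), (3,4), (2,5), (4,8), (4,10), (11,12), (6,13), (12,14).
Pick (1,2); next start ≥ 2 → (3,4); next start ≥ 4 → (4,8); next start ≥ 8 → (11,12); next start ≥ 12 → (12,14).
Selected 5 appointments.

5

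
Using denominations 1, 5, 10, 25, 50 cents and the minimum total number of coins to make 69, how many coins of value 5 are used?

Use the largest denomination that fits, subtract, and repeat.
69 − 1×50→19 − 1×10→9 − 1×5→4 − 4×1→0
Count of 5: 1

1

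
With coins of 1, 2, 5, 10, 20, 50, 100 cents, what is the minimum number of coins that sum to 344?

7

Use the largest denomination that fits, subtract, and repeat.
344 − 3×100→44 − 2×20→4 − 2×2→0
Total coins = 3 + 2 + 2 = 7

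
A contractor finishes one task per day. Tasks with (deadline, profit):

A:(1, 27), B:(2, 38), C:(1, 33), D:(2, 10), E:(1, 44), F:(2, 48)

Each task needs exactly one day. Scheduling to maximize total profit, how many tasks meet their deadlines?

Sort by profit descending; place each in the latest free slot ≤ its deadline.
By profit: F(d2,48), E(d1,44), B(d2,38), C(d1,33), A(d1,27), D(d2,10)
F→slot 2; E→slot 1; B skipped; C skipped; A skipped; D skipped.
2 of 6 scheduled.

2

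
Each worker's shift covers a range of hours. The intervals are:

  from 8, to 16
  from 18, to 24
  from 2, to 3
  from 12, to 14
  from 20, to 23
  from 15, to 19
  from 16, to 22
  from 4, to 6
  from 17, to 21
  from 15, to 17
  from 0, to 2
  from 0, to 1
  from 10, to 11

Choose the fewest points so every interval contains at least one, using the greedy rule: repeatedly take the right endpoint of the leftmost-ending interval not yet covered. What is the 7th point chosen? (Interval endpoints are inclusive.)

Sort by right endpoint; whenever an interval is uncovered, place a point at its right end.
Sorted: [0,1] [0,2] [2,3] [4,6] [10,11] [12,14] [8,16] [15,17] [15,19] [17,21] [16,22] [20,23] [18,24]
{[0,1],[0,2]} hit by 1; {[2,3]} hit by 3; {[4,6]} hit by 6; {[10,11]} hit by 11; {[12,14],[8,16]} hit by 14; {[15,17],[15,19],[17,21],[16,22]} hit by 17; {[20,23],[18,24]} hit by 23.
Points: 1, 3, 6, 11, 14, 17, 23 (7 total).

23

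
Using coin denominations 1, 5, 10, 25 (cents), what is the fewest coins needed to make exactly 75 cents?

3

Greedy: take as many of the largest coin as possible, then repeat with the remainder.
75 − 3×25→0
Total coins = 3 = 3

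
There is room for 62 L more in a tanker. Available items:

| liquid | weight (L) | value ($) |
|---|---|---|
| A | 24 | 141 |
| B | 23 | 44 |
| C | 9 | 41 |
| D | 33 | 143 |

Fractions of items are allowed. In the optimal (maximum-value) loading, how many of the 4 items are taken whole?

Order: A (141/24=5.88) > C (41/9=4.56) > D (143/33=4.33) > B (44/23=1.91)
Fill: take A (24 @ 141) → take C (9 @ 41) → take 29/33 of D → 125.67; 62/62 used.
2 item(s) taken whole; one partial (take 29/33 of D).

2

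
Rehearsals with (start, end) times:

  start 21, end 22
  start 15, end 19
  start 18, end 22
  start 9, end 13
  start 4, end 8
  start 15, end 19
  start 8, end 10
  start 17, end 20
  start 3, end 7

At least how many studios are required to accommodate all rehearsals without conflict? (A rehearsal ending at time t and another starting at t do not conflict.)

Events (time:±→running): 3:+→1 4:+→2 7:-→1 8:-→0 8:+→1 9:+→2 10:-→1 13:-→0 15:+→1 15:+→2 17:+→3 18:+→4 … peak 4.

4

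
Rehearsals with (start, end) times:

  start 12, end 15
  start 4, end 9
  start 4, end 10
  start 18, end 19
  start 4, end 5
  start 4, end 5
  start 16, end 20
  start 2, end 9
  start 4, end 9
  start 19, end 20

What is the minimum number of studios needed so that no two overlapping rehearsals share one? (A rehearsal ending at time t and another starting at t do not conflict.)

The answer is the maximum number of intervals overlapping at any instant.
starts: [2, 4, 4, 4, 4, 4, 12, 16, 18, 19]
ends:   [5, 5, 9, 9, 9, 10, 15, 19, 20, 20]
s2→1 s4→2 s4→3 s4→4 s4→5 s4→6  — peak 6.

6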